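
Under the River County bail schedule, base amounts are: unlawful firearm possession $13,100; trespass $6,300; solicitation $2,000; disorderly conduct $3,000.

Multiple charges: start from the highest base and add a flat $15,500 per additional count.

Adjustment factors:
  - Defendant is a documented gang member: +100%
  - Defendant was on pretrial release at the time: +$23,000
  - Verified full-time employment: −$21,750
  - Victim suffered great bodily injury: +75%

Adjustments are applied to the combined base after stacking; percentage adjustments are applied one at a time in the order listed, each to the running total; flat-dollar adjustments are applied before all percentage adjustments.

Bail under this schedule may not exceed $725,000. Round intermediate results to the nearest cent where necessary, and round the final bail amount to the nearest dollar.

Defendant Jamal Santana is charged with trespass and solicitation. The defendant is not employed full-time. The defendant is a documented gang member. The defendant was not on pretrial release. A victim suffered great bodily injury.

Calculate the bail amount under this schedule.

Base amounts from the schedule: trespass $6,300; solicitation $2,000.
Stacking rule: highest base plus $15,500 per additional charge. Highest is trespass at $6,300; 1 additional charge → +$15,500. Combined base = $21,800.
Defendant is a documented gang member (+100%): $21,800 × 2 = $43,600.
Victim suffered great bodily injury (+75%): $43,600 × 1.75 = $76,300.
$76,300 is within the $725,000 maximum.

$76,300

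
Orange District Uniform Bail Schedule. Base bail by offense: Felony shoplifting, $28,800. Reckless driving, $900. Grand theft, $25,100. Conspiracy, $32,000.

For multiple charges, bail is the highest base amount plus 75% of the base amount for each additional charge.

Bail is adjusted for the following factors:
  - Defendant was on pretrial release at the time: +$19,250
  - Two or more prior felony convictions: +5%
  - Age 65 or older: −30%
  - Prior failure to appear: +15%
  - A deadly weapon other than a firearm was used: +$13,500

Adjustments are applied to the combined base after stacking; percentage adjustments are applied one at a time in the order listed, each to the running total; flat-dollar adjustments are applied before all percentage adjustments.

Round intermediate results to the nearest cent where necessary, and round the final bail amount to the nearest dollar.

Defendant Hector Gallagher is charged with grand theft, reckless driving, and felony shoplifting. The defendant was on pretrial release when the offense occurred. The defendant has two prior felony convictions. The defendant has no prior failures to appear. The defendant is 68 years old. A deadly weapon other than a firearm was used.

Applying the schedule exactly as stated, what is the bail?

$59,572

Base amounts from the schedule: grand theft $25,100; reckless driving $900; felony shoplifting $28,800.
Stacking rule: highest base plus 75% of each additional charge. Highest is felony shoplifting at $28,800. Additional: $25,100 × 75% = $18,825; $900 × 75% = $675. Combined base = $28,800 + $19,500 = $48,300.
Defendant was on pretrial release at the time (+$19,250 flat): $48,300 + $19,250 = $67,550.
A deadly weapon other than a firearm was used (+$13,500 flat): $67,550 + $13,500 = $81,050.
Two or more prior felony convictions (+5%): $81,050 × 1.05 = $85,102.50.
Age 65 or older (−30%): $85,102.50 × 0.7 = $59,571.75.
Rounded to the nearest dollar: $59,572.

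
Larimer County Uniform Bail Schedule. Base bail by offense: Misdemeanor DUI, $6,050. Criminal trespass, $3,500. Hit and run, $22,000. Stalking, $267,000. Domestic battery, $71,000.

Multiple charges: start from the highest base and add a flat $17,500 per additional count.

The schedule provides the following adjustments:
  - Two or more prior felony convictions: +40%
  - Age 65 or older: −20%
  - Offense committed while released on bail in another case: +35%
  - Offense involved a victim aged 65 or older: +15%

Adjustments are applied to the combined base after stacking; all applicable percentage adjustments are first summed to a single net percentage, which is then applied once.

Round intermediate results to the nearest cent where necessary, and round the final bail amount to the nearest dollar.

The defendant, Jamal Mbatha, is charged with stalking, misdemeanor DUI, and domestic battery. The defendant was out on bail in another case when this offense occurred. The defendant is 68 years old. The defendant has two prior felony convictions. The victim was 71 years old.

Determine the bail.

Base amounts from the schedule: stalking $267,000; misdemeanor DUI $6,050; domestic battery $71,000.
Stacking rule: highest base plus $17,500 per additional charge. Highest is stalking at $267,000; 2 additional charges → +$35,000. Combined base = $302,000.
Net percentage adjustment: +40% −20% +35% +15% = +70%. $302,000 × 1.7 = $513,400.

$513,400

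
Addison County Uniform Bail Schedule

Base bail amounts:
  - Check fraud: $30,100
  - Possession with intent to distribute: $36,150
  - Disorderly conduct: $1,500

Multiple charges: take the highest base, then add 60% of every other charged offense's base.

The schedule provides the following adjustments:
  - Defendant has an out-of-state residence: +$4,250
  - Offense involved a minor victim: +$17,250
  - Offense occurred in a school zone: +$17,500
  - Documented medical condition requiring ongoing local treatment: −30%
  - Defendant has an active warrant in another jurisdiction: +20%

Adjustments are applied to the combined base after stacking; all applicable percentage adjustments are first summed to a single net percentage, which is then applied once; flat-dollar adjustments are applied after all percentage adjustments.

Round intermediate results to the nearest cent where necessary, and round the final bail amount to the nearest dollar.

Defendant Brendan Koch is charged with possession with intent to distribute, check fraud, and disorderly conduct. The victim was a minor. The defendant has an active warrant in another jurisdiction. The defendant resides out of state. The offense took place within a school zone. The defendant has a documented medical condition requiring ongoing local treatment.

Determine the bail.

Base amounts from the schedule: possession with intent to distribute $36,150; check fraud $30,100; disorderly conduct $1,500.
Stacking rule: highest base plus 60% of each additional charge. Highest is possession with intent to distribute at $36,150. Additional: $30,100 × 60% = $18,060; $1,500 × 60% = $900. Combined base = $36,150 + $18,960 = $55,110.
Net percentage adjustment: −30% +20% = −10%. $55,110 × 0.9 = $49,599.
Defendant has an out-of-state residence (+$4,250 flat): $49,599 + $4,250 = $53,849.
Offense involved a minor victim (+$17,250 flat): $53,849 + $17,250 = $71,099.
Offense occurred in a school zone (+$17,500 flat): $71,099 + $17,500 = $88,599.

$88,599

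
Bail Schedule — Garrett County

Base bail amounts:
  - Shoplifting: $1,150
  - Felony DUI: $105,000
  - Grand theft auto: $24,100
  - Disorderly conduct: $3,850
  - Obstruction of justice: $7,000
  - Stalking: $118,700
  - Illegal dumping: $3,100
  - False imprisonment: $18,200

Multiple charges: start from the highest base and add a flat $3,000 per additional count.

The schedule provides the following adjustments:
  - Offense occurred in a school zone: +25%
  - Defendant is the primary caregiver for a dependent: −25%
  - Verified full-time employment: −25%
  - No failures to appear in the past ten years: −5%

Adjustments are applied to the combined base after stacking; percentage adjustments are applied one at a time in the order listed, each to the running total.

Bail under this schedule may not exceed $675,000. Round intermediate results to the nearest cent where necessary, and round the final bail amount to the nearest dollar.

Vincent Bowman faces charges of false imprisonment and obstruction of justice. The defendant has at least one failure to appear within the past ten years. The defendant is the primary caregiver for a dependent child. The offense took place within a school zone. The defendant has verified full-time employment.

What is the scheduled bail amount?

Base amounts from the schedule: false imprisonment $18,200; obstruction of justice $7,000.
Stacking rule: highest base plus $3,000 per additional charge. Highest is false imprisonment at $18,200; 1 additional charge → +$3,000. Combined base = $21,200.
Offense occurred in a school zone (+25%): $21,200 × 1.25 = $26,500.
Defendant is the primary caregiver for a dependent (−25%): $26,500 × 0.75 = $19,875.
Verified full-time employment (−25%): $19,875 × 0.75 = $14,906.25.
$14,906.25 is within the $675,000 maximum.
Rounded to the nearest dollar: $14,906.

$14,906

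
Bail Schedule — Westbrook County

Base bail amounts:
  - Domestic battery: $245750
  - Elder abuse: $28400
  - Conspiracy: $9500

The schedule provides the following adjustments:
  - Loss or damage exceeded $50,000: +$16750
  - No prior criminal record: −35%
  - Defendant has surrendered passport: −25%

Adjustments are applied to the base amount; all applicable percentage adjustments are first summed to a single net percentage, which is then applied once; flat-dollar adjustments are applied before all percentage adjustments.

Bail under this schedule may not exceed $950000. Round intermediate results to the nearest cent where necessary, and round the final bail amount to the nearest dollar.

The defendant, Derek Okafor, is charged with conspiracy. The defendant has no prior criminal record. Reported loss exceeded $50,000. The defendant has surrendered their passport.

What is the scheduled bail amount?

$10500

Base amounts from the schedule: conspiracy $9500.
Single charge. Combined base = $9500.
Loss or damage exceeded $50,000 (+$16750 flat): $9500 + $16750 = $26250.
Net percentage adjustment: −35% −25% = −60%. $26250 × 0.4 = $10500.
$10500 is within the $950000 maximum.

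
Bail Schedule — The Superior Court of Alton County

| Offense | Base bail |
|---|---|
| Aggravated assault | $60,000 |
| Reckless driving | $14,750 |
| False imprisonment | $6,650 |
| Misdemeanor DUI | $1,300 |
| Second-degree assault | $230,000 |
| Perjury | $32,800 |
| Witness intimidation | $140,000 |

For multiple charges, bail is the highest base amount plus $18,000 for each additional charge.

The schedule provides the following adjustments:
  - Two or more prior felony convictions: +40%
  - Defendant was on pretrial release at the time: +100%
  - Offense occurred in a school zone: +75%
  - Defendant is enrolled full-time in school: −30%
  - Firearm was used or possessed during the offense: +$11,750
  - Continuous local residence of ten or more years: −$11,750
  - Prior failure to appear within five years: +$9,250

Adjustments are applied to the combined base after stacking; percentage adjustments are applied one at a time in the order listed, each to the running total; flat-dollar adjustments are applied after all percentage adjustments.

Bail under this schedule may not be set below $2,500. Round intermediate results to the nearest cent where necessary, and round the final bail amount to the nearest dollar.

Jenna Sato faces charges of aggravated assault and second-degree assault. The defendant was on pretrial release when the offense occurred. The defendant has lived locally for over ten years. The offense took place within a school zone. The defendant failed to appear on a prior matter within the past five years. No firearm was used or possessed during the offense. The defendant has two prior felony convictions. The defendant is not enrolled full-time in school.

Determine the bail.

$1,212,700

Base amounts from the schedule: aggravated assault $60,000; second-degree assault $230,000.
Stacking rule: highest base plus $18,000 per additional charge. Highest is second-degree assault at $230,000; 1 additional charge → +$18,000. Combined base = $248,000.
Two or more prior felony convictions (+40%): $248,000 × 1.4 = $347,200.
Defendant was on pretrial release at the time (+100%): $347,200 × 2 = $694,400.
Offense occurred in a school zone (+75%): $694,400 × 1.75 = $1,215,200.
Continuous local residence of ten or more years (−$11,750 flat): $1,215,200 − $11,750 = $1,203,450.
Prior failure to appear within five years (+$9,250 flat): $1,203,450 + $9,250 = $1,212,700.
$1,212,700 is at or above the $2,500 minimum.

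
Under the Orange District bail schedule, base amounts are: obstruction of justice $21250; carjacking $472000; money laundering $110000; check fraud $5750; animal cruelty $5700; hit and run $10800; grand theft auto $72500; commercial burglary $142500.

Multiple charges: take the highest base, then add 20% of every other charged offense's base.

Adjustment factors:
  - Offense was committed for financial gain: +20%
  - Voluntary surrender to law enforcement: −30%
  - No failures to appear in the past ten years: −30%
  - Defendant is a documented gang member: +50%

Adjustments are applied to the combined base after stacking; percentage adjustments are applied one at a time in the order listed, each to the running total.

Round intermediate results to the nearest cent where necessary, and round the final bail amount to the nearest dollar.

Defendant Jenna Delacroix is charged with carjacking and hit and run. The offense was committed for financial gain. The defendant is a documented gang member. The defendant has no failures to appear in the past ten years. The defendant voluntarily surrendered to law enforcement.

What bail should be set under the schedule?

$418209

Base amounts from the schedule: carjacking $472000; hit and run $10800.
Stacking rule: highest base plus 20% of each additional charge. Highest is carjacking at $472000. Additional: $10800 × 20% = $2160. Combined base = $472000 + $2160 = $474160.
Offense was committed for financial gain (+20%): $474160 × 1.2 = $568992.
Voluntary surrender to law enforcement (−30%): $568992 × 0.7 = $398294.40.
No failures to appear in the past ten years (−30%): $398294.40 × 0.7 = $278806.08.
Defendant is a documented gang member (+50%): $278806.08 × 1.5 = $418209.12.
Rounded to the nearest dollar: $418209.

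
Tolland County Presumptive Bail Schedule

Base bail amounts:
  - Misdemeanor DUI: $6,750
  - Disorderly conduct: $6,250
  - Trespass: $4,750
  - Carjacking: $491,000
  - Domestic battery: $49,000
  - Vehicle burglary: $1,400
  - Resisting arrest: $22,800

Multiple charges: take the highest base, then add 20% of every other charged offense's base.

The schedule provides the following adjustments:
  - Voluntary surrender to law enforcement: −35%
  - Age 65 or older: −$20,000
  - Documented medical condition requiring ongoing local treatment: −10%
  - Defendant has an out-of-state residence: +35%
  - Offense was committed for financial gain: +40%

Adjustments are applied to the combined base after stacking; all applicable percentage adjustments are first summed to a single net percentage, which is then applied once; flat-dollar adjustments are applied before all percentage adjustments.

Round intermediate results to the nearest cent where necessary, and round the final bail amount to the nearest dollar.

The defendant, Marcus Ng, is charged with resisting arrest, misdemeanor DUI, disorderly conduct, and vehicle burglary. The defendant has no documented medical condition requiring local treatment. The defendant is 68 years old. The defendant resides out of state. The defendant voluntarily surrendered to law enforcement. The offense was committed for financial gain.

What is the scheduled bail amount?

Base amounts from the schedule: resisting arrest $22,800; misdemeanor DUI $6,750; disorderly conduct $6,250; vehicle burglary $1,400.
Stacking rule: highest base plus 20% of each additional charge. Highest is resisting arrest at $22,800. Additional: $6,750 × 20% = $1,350; $6,250 × 20% = $1,250; $1,400 × 20% = $280. Combined base = $22,800 + $2,880 = $25,680.
Age 65 or older (−$20,000 flat): $25,680 − $20,000 = $5,680.
Net percentage adjustment: −35% +35% +40% = +40%. $5,680 × 1.4 = $7,952.

$7,952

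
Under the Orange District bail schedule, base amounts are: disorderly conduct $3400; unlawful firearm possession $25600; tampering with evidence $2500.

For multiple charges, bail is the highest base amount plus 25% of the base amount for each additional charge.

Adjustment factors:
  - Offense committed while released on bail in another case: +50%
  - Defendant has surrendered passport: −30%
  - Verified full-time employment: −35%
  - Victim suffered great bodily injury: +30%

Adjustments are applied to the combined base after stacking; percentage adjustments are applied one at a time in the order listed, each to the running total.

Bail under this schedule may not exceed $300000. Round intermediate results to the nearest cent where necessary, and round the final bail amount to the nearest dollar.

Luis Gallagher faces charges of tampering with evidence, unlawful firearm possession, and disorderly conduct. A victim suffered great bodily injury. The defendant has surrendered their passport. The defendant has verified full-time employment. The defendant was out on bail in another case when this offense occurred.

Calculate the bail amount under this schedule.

Base amounts from the schedule: tampering with evidence $2500; unlawful firearm possession $25600; disorderly conduct $3400.
Stacking rule: highest base plus 25% of each additional charge. Highest is unlawful firearm possession at $25600. Additional: $2500 × 25% = $625; $3400 × 25% = $850. Combined base = $25600 + $1475 = $27075.
Offense committed while released on bail in another case (+50%): $27075 × 1.5 = $40612.50.
Defendant has surrendered passport (−30%): $40612.50 × 0.7 = $28428.75.
Verified full-time employment (−35%): $28428.75 × 0.65 = $18478.69.
Victim suffered great bodily injury (+30%): $18478.69 × 1.3 = $24022.30.
$24022.30 is within the $300000 maximum.
Rounded to the nearest dollar: $24022.

$24022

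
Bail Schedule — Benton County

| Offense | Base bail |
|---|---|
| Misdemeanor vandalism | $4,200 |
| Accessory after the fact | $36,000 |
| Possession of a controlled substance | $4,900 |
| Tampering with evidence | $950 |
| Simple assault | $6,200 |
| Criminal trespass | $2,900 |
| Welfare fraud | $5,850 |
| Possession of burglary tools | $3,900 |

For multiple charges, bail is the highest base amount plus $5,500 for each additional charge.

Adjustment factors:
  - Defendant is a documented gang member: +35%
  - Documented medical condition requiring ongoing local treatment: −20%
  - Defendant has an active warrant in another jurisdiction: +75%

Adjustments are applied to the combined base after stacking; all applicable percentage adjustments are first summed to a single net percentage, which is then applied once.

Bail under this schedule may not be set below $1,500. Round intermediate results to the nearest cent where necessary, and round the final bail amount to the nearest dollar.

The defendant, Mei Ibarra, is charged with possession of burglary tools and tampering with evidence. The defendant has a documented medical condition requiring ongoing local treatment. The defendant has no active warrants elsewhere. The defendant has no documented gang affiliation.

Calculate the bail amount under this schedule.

$7,520

Base amounts from the schedule: possession of burglary tools $3,900; tampering with evidence $950.
Stacking rule: highest base plus $5,500 per additional charge. Highest is possession of burglary tools at $3,900; 1 additional charge → +$5,500. Combined base = $9,400.
Documented medical condition requiring ongoing local treatment (−20%): $9,400 × 0.8 = $7,520.
$7,520 is at or above the $1,500 minimum.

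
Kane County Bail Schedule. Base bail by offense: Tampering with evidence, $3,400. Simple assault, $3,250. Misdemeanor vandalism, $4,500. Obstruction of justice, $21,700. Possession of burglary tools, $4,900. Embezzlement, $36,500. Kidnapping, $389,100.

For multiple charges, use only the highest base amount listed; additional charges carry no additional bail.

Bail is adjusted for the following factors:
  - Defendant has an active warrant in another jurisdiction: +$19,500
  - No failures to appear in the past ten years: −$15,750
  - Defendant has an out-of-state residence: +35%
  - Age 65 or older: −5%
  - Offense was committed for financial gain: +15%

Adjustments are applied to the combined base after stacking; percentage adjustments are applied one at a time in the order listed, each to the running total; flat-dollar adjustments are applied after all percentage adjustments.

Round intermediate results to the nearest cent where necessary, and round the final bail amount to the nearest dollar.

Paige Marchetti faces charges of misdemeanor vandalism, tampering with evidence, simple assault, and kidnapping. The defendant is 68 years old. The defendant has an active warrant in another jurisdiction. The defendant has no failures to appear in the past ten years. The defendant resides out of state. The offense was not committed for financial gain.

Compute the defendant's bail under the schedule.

$502,771

Base amounts from the schedule: misdemeanor vandalism $4,500; tampering with evidence $3,400; simple assault $3,250; kidnapping $389,100.
Stacking rule: use the highest base only. Highest is kidnapping at $389,100. Combined base = $389,100.
Defendant has an out-of-state residence (+35%): $389,100 × 1.35 = $525,285.
Age 65 or older (−5%): $525,285 × 0.95 = $499,020.75.
Defendant has an active warrant in another jurisdiction (+$19,500 flat): $499,020.75 + $19,500 = $518,520.75.
No failures to appear in the past ten years (−$15,750 flat): $518,520.75 − $15,750 = $502,770.75.
Rounded to the nearest dollar: $502,771.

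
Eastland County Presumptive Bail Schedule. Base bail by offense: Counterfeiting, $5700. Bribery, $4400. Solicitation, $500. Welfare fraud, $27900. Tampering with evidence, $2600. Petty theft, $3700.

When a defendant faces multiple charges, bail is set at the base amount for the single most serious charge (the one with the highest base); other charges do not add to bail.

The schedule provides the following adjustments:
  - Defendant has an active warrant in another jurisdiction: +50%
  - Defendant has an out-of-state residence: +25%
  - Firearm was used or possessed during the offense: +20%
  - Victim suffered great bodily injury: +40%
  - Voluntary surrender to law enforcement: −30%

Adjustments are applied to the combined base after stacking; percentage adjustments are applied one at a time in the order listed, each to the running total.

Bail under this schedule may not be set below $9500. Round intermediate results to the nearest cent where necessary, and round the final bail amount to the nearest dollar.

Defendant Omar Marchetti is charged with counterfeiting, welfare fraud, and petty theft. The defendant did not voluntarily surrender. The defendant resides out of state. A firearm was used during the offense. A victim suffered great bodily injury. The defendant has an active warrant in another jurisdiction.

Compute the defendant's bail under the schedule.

Base amounts from the schedule: counterfeiting $5700; welfare fraud $27900; petty theft $3700.
Stacking rule: use the highest base only. Highest is welfare fraud at $27900. Combined base = $27900.
Defendant has an active warrant in another jurisdiction (+50%): $27900 × 1.5 = $41850.
Defendant has an out-of-state residence (+25%): $41850 × 1.25 = $52312.50.
Firearm was used or possessed during the offense (+20%): $52312.50 × 1.2 = $62775.
Victim suffered great bodily injury (+40%): $62775 × 1.4 = $87885.
$87885 is at or above the $9500 minimum.

$87885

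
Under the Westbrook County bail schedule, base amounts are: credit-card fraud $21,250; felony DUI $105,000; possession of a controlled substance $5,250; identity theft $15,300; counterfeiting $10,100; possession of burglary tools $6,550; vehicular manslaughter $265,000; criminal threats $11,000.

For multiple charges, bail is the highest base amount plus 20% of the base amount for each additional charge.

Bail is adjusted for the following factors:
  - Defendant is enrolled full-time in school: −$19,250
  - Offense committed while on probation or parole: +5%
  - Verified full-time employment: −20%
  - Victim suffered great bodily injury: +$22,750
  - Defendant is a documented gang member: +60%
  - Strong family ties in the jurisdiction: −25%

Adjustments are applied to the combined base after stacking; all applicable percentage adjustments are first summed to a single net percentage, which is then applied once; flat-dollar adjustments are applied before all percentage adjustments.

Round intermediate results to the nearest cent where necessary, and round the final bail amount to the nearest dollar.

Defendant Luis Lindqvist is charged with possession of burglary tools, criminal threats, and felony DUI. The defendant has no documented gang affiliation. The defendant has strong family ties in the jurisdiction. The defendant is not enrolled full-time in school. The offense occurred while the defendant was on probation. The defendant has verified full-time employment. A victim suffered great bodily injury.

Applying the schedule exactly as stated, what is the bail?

Base amounts from the schedule: possession of burglary tools $6,550; criminal threats $11,000; felony DUI $105,000.
Stacking rule: highest base plus 20% of each additional charge. Highest is felony DUI at $105,000. Additional: $6,550 × 20% = $1,310; $11,000 × 20% = $2,200. Combined base = $105,000 + $3,510 = $108,510.
Victim suffered great bodily injury (+$22,750 flat): $108,510 + $22,750 = $131,260.
Net percentage adjustment: +5% −20% −25% = −40%. $131,260 × 0.6 = $78,756.

$78,756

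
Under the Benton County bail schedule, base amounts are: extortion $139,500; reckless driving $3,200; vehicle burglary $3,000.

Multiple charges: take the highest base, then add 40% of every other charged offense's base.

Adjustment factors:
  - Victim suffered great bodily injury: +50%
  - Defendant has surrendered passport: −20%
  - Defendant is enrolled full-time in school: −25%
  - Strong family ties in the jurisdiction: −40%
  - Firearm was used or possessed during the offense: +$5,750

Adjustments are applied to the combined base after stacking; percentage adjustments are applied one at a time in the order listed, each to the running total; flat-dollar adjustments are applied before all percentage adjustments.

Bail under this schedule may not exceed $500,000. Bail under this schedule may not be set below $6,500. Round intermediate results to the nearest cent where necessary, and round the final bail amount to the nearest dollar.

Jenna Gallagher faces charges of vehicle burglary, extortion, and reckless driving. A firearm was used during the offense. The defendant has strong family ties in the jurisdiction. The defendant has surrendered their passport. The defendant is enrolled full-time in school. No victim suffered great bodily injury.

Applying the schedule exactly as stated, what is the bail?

$53,183

Base amounts from the schedule: vehicle burglary $3,000; extortion $139,500; reckless driving $3,200.
Stacking rule: highest base plus 40% of each additional charge. Highest is extortion at $139,500. Additional: $3,000 × 40% = $1,200; $3,200 × 40% = $1,280. Combined base = $139,500 + $2,480 = $141,980.
Firearm was used or possessed during the offense (+$5,750 flat): $141,980 + $5,750 = $147,730.
Defendant has surrendered passport (−20%): $147,730 × 0.8 = $118,184.
Defendant is enrolled full-time in school (−25%): $118,184 × 0.75 = $88,638.
Strong family ties in the jurisdiction (−40%): $88,638 × 0.6 = $53,182.80.
$53,182.80 is within the $500,000 maximum.
$53,182.80 is at or above the $6,500 minimum.
Rounded to the nearest dollar: $53,183.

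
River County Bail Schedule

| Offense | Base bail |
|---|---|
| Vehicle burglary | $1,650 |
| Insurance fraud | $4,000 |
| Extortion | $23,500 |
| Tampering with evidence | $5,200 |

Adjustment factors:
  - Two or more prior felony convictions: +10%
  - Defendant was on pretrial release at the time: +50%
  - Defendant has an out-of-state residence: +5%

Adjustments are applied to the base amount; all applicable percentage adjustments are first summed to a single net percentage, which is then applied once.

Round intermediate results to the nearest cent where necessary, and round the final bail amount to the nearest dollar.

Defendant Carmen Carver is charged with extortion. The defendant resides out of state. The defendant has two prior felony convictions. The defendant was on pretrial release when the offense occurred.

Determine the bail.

Base amounts from the schedule: extortion $23,500.
Single charge. Combined base = $23,500.
Net percentage adjustment: +10% +50% +5% = +65%. $23,500 × 1.65 = $38,775.

$38,775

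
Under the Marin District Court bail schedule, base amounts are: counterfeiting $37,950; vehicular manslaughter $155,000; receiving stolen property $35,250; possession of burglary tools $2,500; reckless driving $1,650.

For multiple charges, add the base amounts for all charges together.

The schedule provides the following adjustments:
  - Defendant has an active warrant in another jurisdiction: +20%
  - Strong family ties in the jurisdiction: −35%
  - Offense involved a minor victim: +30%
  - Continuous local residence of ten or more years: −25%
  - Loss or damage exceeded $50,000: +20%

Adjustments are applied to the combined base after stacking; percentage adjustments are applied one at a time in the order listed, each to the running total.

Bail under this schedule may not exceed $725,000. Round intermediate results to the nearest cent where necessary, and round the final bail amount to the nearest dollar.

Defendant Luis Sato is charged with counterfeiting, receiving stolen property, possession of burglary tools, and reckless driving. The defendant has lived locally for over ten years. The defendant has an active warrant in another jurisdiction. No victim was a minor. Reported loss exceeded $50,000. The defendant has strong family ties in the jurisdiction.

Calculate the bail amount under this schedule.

Base amounts from the schedule: counterfeiting $37,950; receiving stolen property $35,250; possession of burglary tools $2,500; reckless driving $1,650.
Stacking rule: sum of all bases. $37,950 + $35,250 + $2,500 + $1,650 = $77,350.
Defendant has an active warrant in another jurisdiction (+20%): $77,350 × 1.2 = $92,820.
Strong family ties in the jurisdiction (−35%): $92,820 × 0.65 = $60,333.
Continuous local residence of ten or more years (−25%): $60,333 × 0.75 = $45,249.75.
Loss or damage exceeded $50,000 (+20%): $45,249.75 × 1.2 = $54,299.70.
$54,299.70 is within the $725,000 maximum.
Rounded to the nearest dollar: $54,300.

$54,300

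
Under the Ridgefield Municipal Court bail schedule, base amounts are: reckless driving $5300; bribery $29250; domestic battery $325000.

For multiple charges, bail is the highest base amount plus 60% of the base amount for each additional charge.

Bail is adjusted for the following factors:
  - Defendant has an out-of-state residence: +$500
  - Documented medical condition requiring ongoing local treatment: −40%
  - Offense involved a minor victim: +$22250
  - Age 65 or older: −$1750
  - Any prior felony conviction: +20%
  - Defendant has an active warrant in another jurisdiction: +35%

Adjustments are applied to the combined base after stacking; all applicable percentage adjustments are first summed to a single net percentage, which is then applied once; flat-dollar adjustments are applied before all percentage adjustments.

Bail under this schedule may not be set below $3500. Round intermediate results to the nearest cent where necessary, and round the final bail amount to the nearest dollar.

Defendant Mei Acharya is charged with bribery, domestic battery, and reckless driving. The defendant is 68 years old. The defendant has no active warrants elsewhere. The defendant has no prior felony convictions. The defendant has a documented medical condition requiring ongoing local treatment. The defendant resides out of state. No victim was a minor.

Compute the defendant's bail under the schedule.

Base amounts from the schedule: bribery $29250; domestic battery $325000; reckless driving $5300.
Stacking rule: highest base plus 60% of each additional charge. Highest is domestic battery at $325000. Additional: $29250 × 60% = $17550; $5300 × 60% = $3180. Combined base = $325000 + $20730 = $345730.
Defendant has an out-of-state residence (+$500 flat): $345730 + $500 = $346230.
Age 65 or older (−$1750 flat): $346230 − $1750 = $344480.
Documented medical condition requiring ongoing local treatment (−40%): $344480 × 0.6 = $206688.
$206688 is at or above the $3500 minimum.

$206688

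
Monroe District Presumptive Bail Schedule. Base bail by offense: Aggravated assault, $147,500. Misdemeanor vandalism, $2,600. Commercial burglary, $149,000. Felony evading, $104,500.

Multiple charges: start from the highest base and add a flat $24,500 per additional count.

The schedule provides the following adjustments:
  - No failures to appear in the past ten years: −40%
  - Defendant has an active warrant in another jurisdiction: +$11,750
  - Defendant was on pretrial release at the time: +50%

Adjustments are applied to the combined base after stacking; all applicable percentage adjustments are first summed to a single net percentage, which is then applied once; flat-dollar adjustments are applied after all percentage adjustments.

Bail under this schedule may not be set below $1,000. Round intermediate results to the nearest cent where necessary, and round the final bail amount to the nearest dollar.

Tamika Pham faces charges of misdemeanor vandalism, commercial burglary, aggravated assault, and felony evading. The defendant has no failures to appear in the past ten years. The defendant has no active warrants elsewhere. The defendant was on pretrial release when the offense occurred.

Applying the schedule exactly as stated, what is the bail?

Base amounts from the schedule: misdemeanor vandalism $2,600; commercial burglary $149,000; aggravated assault $147,500; felony evading $104,500.
Stacking rule: highest base plus $24,500 per additional charge. Highest is commercial burglary at $149,000; 3 additional charges → +$73,500. Combined base = $222,500.
Net percentage adjustment: −40% +50% = +10%. $222,500 × 1.1 = $244,750.
$244,750 is at or above the $1,000 minimum.

$244,750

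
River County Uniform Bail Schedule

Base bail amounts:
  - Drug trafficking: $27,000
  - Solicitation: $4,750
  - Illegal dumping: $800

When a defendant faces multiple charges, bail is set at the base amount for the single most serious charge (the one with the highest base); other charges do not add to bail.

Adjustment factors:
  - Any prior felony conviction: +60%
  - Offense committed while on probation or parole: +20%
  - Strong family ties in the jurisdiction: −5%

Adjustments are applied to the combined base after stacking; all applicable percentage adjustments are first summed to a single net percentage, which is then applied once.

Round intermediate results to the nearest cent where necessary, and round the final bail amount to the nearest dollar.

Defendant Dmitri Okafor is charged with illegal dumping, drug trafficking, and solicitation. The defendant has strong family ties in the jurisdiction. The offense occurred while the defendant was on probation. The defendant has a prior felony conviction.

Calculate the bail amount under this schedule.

$47,250

Base amounts from the schedule: illegal dumping $800; drug trafficking $27,000; solicitation $4,750.
Stacking rule: use the highest base only. Highest is drug trafficking at $27,000. Combined base = $27,000.
Net percentage adjustment: +60% +20% −5% = +75%. $27,000 × 1.75 = $47,250.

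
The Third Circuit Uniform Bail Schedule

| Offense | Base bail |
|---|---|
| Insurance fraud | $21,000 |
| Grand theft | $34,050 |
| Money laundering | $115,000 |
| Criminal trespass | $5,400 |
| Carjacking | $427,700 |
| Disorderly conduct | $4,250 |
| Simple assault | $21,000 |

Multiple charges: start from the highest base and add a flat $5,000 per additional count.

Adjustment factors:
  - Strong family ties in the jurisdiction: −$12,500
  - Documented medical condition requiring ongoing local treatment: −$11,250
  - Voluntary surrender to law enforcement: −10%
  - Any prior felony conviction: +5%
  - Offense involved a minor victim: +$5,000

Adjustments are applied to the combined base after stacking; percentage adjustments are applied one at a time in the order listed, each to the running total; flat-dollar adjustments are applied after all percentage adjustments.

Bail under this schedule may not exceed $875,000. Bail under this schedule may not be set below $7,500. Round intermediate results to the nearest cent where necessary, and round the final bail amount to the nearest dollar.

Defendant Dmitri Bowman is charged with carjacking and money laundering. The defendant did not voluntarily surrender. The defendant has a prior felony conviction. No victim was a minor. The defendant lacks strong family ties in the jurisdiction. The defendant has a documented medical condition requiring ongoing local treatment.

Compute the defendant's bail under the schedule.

$443,085

Base amounts from the schedule: carjacking $427,700; money laundering $115,000.
Stacking rule: highest base plus $5,000 per additional charge. Highest is carjacking at $427,700; 1 additional charge → +$5,000. Combined base = $432,700.
Any prior felony conviction (+5%): $432,700 × 1.05 = $454,335.
Documented medical condition requiring ongoing local treatment (−$11,250 flat): $454,335 − $11,250 = $443,085.
$443,085 is within the $875,000 maximum.
$443,085 is at or above the $7,500 minimum.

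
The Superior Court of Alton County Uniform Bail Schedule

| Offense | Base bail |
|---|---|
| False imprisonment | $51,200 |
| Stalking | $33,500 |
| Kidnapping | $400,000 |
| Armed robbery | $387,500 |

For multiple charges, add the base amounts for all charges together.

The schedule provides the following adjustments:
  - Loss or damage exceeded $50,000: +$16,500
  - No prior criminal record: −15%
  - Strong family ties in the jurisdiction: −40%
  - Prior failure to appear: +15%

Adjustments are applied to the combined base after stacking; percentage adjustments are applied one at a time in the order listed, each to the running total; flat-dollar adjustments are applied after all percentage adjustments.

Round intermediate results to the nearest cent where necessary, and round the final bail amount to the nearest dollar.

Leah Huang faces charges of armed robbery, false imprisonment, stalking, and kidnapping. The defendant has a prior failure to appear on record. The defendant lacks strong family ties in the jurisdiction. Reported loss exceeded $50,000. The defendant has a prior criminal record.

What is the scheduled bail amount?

Base amounts from the schedule: armed robbery $387,500; false imprisonment $51,200; stalking $33,500; kidnapping $400,000.
Stacking rule: sum of all bases. $387,500 + $51,200 + $33,500 + $400,000 = $872,200.
Prior failure to appear (+15%): $872,200 × 1.15 = $1,003,030.
Loss or damage exceeded $50,000 (+$16,500 flat): $1,003,030 + $16,500 = $1,019,530.

$1,019,530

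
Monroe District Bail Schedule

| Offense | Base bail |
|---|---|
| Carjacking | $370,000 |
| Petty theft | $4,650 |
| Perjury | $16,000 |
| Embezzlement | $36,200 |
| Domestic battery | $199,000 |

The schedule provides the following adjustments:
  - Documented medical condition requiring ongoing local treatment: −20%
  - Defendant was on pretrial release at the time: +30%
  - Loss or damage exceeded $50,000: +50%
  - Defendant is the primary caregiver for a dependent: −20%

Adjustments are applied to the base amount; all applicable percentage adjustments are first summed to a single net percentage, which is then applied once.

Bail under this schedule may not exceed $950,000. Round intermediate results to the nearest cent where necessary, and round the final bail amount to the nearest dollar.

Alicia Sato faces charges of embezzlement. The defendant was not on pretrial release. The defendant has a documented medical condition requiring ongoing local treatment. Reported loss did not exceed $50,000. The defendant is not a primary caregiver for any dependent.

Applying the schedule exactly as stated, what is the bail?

Base amounts from the schedule: embezzlement $36,200.
Single charge. Combined base = $36,200.
Documented medical condition requiring ongoing local treatment (−20%): $36,200 × 0.8 = $28,960.
$28,960 is within the $950,000 maximum.

$28,960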